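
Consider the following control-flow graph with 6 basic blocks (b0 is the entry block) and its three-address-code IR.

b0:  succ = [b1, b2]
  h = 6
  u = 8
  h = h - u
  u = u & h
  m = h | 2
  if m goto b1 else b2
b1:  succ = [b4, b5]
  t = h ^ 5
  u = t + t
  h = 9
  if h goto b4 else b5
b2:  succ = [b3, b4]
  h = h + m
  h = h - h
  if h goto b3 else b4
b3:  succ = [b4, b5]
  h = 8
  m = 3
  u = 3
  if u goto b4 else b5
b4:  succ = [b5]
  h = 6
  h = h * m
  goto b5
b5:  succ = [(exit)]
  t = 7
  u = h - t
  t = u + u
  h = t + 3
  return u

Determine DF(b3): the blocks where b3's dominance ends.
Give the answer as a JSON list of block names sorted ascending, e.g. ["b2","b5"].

Answer: ["b4", "b5"]

Analysis:
idom tree: b1←b0 b2←b0 b3←b2 b4←b0 b5←b0
Dom∩ at merges:
  b4: preds {b1,b2,b3}: {b0,b1} ∩ {b0,b2} ∩ {b0,b2,b3} = {b0}; idom=b0
  b5: preds {b1,b3,b4}: {b0,b1} ∩ {b0,b2,b3} ∩ {b0,b4} = {b0}; idom=b0

DF derivation:
  join b4 pred b1: b1 stop@b0
  join b4 pred b2: b2 stop@b0
  join b4 pred b3: b3→b2 stop@b0
  join b5 pred b1: b1 stop@b0
  join b5 pred b3: b3→b2 stop@b0
  join b5 pred b4: b4 stop@b0
  b0 → ∅
  b1 → {b4,b5}
  b2 → {b4,b5}
  b3 → {b4,b5}
  b4 → {b5}
  b5 → ∅

DF(b3) = ["b4", "b5"]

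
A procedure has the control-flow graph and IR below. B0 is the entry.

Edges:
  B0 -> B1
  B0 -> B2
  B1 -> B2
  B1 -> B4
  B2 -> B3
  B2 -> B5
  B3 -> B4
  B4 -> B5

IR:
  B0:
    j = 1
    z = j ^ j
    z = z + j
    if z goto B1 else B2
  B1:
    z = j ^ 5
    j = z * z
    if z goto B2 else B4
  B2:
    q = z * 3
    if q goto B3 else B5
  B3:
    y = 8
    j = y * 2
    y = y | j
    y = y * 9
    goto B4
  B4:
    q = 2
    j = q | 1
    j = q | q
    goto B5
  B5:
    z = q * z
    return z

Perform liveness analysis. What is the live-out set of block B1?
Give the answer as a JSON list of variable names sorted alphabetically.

Block summaries:
  B0: def={j,z} ue=∅
  B1: def={j,z} ue={j}
  B2: def={q} ue={z}
  B3: def={j,y} ue=∅
  B4: def={j,q} ue=∅
  B5: def={z} ue={q,z}

Backward fixpoint:
  B0: in=∅ out={j,z}
  B1: in={j} out={z}
  B2: in={z} out={q,z}
  B3: in={z} out={z}
  B4: in={z} out={q,z}
  B5: in={q,z} out=∅

live-out(B1) = ["z"]

Answer: ["z"]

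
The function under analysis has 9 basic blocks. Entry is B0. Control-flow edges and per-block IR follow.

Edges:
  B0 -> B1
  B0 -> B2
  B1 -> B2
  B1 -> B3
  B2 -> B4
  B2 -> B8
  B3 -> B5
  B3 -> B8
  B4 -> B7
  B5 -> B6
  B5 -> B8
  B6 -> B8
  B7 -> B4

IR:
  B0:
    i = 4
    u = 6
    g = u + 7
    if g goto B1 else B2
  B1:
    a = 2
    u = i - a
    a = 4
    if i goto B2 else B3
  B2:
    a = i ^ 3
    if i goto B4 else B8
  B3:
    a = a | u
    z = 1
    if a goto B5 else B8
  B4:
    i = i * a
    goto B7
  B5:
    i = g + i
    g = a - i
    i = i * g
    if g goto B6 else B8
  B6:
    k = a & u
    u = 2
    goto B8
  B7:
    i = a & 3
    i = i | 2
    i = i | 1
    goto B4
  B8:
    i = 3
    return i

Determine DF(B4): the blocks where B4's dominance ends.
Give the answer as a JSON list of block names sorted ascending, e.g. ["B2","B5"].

idom tree: B1←B0 B2←B0 B3←B1 B4←B2 B5←B3 B6←B5 B7←B4 B8←B0
Join-block Dom:
  B2: preds {B0,B1}: {B0} ∩ {B0,B1} = {B0}; idom=B0
  B4: preds {B2,B7}: {B0,B2} ∩ {B0,B2,B4,B7} = {B0,B2}; idom=B2
  B8: preds {B2,B3,B5,B6}: {B0,B2} ∩ {B0,B1,B3} ∩ {B0,B1,B3,B5} ∩ {B0,B1,B3,B5,B6} = {B0}; idom=B0

DF derivation:
  B2←B0: walk · to B0
  B2←B1: walk B1 to B0
  B4←B2: walk · to B2
  B4←B7: walk B7→B4 to B2
  B8←B2: walk B2 to B0
  B8←B3: walk B3→B1 to B0
  B8←B5: walk B5→B3→B1 to B0
  B8←B6: walk B6→B5→B3→B1 to B0
  DF(B0)=∅
  DF(B1)={B2,B8}
  DF(B2)={B8}
  DF(B3)={B8}
  DF(B4)={B4}
  DF(B5)={B8}
  DF(B6)={B8}
  DF(B7)={B4}
  DF(B8)=∅

DF(B4) = ["B4"]

Answer: ["B4"]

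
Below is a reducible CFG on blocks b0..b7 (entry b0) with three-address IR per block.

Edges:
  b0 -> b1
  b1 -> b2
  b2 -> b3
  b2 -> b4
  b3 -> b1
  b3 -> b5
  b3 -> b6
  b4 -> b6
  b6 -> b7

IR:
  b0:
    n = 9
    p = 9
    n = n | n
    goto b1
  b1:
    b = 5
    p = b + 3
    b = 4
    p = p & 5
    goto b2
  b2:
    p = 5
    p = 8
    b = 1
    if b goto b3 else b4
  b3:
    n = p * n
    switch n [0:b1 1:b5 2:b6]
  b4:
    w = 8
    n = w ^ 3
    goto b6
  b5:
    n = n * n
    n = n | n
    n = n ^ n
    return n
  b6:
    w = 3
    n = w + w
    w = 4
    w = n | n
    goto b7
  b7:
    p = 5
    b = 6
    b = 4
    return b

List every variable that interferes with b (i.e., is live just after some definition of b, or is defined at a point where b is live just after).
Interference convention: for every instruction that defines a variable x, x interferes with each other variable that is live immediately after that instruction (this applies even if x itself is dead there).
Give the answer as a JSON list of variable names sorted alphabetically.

Answer: ["n", "p"]

Derivation:
Per-block:
  b0: def={n,p} ue=∅
  b1: def={b,p} ue=∅
  b2: def={b,p} ue=∅
  b3: def={n} ue={n,p}
  b4: def={n,w} ue=∅
  b5: def={n} ue={n}
  b6: def={n,w} ue=∅
  b7: def={b,p} ue=∅

Backward fixpoint:
  b0: in=∅ out={n}
  b1: in={n} out={n}
  b2: in={n} out={n,p}
  b3: in={n,p} out={n}
  b4: in=∅ out=∅
  b5: in={n} out=∅
  b6: in=∅ out=∅
  b7: in=∅ out=∅

Interference:
  b↔{n,p}
  n↔{b,p,w}
  p↔{b,n}
  w↔{n}

N(b) = ["n", "p"]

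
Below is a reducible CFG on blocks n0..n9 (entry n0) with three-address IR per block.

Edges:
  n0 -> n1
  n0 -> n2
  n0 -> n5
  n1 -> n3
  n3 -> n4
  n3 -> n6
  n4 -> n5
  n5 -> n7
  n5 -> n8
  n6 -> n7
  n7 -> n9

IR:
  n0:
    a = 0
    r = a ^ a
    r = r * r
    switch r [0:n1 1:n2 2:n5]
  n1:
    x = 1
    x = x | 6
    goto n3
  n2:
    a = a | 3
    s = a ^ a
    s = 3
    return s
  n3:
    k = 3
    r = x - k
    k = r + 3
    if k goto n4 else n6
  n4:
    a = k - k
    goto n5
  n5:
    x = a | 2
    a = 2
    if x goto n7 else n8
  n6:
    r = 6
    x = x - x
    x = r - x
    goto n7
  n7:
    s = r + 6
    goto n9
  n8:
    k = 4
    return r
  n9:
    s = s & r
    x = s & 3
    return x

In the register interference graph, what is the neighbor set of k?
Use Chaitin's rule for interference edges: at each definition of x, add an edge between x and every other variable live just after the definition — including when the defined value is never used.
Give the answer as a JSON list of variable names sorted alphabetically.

Answer: ["r", "x"]

Working:
def/use:
  n0: {a,r} / ∅
  n1: {x} / ∅
  n2: {a,s} / {a}
  n3: {k,r} / {x}
  n4: {a} / {k}
  n5: {a,x} / {a}
  n6: {r,x} / {x}
  n7: {s} / {r}
  n8: {k} / {r}
  n9: {s,x} / {r,s}

Liveness:
  n0: in=∅ out={a,r}
  n1: in=∅ out={x}
  n2: in={a} out=∅
  n3: in={x} out={k,r,x}
  n4: in={k,r} out={a,r}
  n5: in={a,r} out={r}
  n6: in={x} out={r}
  n7: in={r} out={r,s}
  n8: in={r} out=∅
  n9: in={r,s} out=∅

Conflict graph:
  a: {r,x}
  k: {r,x}
  r: {a,k,s,x}
  s: {r}
  x: {a,k,r}

N(k) = ["r", "x"]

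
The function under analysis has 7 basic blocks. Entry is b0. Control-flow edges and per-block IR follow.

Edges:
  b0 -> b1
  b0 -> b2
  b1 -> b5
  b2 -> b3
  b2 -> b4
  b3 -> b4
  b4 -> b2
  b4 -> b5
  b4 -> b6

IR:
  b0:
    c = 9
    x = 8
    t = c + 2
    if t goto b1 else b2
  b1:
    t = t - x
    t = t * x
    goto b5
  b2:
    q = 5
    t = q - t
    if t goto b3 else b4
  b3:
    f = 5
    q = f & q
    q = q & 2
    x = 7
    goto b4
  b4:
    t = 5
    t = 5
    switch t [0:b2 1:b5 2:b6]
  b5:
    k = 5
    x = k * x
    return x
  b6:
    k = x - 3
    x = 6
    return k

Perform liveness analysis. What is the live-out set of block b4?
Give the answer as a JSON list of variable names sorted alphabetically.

Per-block:
  b0 def {c,t,x} use ∅
  b1 def {t} use {t,x}
  b2 def {q,t} use {t}
  b3 def {f,q,x} use {q}
  b4 def {t} use ∅
  b5 def {k,x} use {x}
  b6 def {k,x} use {x}

Backward fixpoint:
  live b0: ∅→{t,x}
  live b1: {t,x}→{x}
  live b2: {t,x}→{q,x}
  live b3: {q}→{x}
  live b4: {x}→{t,x}
  live b5: {x}→∅
  live b6: {x}→∅

live-out(b4) = ["t", "x"]

Answer: ["t", "x"]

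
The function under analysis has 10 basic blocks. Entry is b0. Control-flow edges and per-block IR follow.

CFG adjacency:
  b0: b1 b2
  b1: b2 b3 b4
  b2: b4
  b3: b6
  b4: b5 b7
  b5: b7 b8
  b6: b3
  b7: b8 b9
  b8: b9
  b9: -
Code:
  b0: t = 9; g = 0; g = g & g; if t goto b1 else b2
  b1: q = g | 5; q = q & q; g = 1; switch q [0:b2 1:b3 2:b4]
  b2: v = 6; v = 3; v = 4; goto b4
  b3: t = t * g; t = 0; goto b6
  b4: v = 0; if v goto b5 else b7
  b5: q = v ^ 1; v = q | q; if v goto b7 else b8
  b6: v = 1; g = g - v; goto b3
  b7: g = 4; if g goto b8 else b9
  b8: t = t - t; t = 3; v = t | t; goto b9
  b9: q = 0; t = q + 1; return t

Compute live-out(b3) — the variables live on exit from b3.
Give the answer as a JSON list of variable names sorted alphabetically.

Answer: ["g", "t"]

Analysis:
def/use:
  b0: def={g,t} ue=∅
  b1: def={g,q} ue={g}
  b2: def={v} ue=∅
  b3: def={t} ue={g,t}
  b4: def={v} ue=∅
  b5: def={q,v} ue={v}
  b6: def={g,v} ue={g}
  b7: def={g} ue=∅
  b8: def={t,v} ue={t}
  b9: def={q,t} ue=∅

Liveness:
  b0: in=∅ out={g,t}
  b1: in={g,t} out={g,t}
  b2: in={t} out={t}
  b3: in={g,t} out={g,t}
  b4: in={t} out={t,v}
  b5: in={t,v} out={t}
  b6: in={g,t} out={g,t}
  b7: in={t} out={t}
  b8: in={t} out=∅
  b9: in=∅ out=∅

live-out(b3) = ["g", "t"]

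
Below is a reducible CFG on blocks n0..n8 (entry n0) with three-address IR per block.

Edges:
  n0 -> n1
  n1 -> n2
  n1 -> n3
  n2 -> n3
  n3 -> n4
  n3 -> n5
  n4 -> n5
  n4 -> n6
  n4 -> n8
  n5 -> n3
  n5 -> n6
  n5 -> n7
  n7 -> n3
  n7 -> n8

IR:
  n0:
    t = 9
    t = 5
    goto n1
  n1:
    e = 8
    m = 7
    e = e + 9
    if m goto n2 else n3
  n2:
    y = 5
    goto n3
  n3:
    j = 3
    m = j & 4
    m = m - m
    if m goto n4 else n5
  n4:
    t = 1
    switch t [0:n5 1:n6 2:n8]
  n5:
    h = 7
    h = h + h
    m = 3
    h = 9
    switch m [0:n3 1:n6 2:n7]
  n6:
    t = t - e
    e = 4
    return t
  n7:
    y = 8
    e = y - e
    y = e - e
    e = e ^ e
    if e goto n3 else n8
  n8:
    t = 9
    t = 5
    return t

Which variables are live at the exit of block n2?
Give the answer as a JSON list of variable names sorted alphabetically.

Answer: ["e", "t"]

Working:
def/use:
  n0 def {t} use ∅
  n1 def {e,m} use ∅
  n2 def {y} use ∅
  n3 def {j,m} use ∅
  n4 def {t} use ∅
  n5 def {h,m} use ∅
  n6 def {e,t} use {e,t}
  n7 def {e,y} use {e}
  n8 def {t} use ∅

Liveness:
  n0 li=∅ lo={t}
  n1 li={t} lo={e,t}
  n2 li={e,t} lo={e,t}
  n3 li={e,t} lo={e,t}
  n4 li={e} lo={e,t}
  n5 li={e,t} lo={e,t}
  n6 li={e,t} lo=∅
  n7 li={e,t} lo={e,t}
  n8 li=∅ lo=∅

live-out(n2) = ["e", "t"]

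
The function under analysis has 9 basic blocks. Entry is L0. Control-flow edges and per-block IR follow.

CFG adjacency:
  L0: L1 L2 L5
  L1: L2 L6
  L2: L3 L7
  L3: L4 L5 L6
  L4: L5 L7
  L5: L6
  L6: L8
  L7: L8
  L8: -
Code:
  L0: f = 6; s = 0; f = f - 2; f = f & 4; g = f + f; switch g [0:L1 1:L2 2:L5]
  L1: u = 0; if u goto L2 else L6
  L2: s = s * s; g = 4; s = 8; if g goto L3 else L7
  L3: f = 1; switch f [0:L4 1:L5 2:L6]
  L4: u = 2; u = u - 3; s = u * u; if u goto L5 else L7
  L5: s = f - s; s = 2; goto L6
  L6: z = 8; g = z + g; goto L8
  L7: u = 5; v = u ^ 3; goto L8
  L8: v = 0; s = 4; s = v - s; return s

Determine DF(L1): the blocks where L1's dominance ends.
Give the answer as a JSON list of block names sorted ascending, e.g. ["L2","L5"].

Answer: ["L2", "L6"]

Analysis:
idom tree: L1←L0 L2←L0 L3←L2 L4←L3 L5←L0 L6←L0 L7←L2 L8←L0
Dom∩ at merges:
  L2: preds {L0,L1}: {L0} ∩ {L0,L1} = {L0}; idom=L0
  L5: preds {L0,L3,L4}: {L0} ∩ {L0,L2,L3} ∩ {L0,L2,L3,L4} = {L0}; idom=L0
  L6: preds {L1,L3,L5}: {L0,L1} ∩ {L0,L2,L3} ∩ {L0,L5} = {L0}; idom=L0
  L7: preds {L2,L4}: {L0,L2} ∩ {L0,L2,L3,L4} = {L0,L2}; idom=L2
  L8: preds {L6,L7}: {L0,L6} ∩ {L0,L2,L7} = {L0}; idom=L0

DF walk-up:
  join L2 pred L0: · stop@L0
  join L2 pred L1: L1 stop@L0
  join L5 pred L0: · stop@L0
  join L5 pred L3: L3→L2 stop@L0
  join L5 pred L4: L4→L3→L2 stop@L0
  join L6 pred L1: L1 stop@L0
  join L6 pred L3: L3→L2 stop@L0
  join L6 pred L5: L5 stop@L0
  join L7 pred L2: · stop@L2
  join L7 pred L4: L4→L3 stop@L2
  join L8 pred L6: L6 stop@L0
  join L8 pred L7: L7→L2 stop@L0
  DF(L0)=∅
  DF(L1)={L2,L6}
  DF(L2)={L5,L6,L8}
  DF(L3)={L5,L6,L7}
  DF(L4)={L5,L7}
  DF(L5)={L6}
  DF(L6)={L8}
  DF(L7)={L8}
  DF(L8)=∅

DF(L1) = ["L2", "L6"]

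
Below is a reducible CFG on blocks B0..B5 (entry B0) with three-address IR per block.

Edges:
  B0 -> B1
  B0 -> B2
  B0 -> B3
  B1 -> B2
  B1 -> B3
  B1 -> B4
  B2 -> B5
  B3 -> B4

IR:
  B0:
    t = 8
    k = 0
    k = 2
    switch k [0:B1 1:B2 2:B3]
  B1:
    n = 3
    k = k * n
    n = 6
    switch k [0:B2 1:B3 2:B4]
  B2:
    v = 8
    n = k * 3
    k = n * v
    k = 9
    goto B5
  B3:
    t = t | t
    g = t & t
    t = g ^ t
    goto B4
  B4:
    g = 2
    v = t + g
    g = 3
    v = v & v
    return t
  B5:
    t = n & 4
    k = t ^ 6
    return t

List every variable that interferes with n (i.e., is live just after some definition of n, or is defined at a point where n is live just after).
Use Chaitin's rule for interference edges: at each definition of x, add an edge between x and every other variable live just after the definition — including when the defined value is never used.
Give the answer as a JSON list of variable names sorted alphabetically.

Answer: ["k", "t", "v"]

Derivation:
Block summaries:
  B0 def {k,t} use ∅
  B1 def {k,n} use {k}
  B2 def {k,n,v} use {k}
  B3 def {g,t} use {t}
  B4 def {g,v} use {t}
  B5 def {k,t} use {n}

Liveness:
  B0 li=∅ lo={k,t}
  B1 li={k,t} lo={k,t}
  B2 li={k} lo={n}
  B3 li={t} lo={t}
  B4 li={t} lo=∅
  B5 li={n} lo=∅

Conflict graph:
  g: {t,v}
  k: {n,t,v}
  n: {k,t,v}
  t: {g,k,n,v}
  v: {g,k,n,t}

N(n) = ["k", "t", "v"]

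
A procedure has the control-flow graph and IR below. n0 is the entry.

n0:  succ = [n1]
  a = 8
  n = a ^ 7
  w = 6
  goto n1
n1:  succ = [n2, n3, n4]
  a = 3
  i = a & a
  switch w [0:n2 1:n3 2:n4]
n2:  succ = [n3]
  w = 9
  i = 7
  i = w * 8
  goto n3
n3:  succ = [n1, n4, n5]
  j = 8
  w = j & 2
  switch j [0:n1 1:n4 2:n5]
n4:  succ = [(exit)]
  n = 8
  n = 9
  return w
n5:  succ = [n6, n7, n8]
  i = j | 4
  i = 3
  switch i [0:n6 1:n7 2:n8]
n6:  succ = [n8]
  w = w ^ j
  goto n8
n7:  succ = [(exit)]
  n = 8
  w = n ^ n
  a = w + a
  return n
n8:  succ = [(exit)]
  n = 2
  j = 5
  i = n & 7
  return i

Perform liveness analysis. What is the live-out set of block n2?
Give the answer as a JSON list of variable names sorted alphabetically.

def/use:
  n0: {a,n,w} / ∅
  n1: {a,i} / {w}
  n2: {i,w} / ∅
  n3: {j,w} / ∅
  n4: {n} / {w}
  n5: {i} / {j}
  n6: {w} / {j,w}
  n7: {a,n,w} / {a}
  n8: {i,j,n} / ∅

Liveness:
  n0: in=∅ out={w}
  n1: in={w} out={a,w}
  n2: in={a} out={a}
  n3: in={a} out={a,j,w}
  n4: in={w} out=∅
  n5: in={a,j,w} out={a,j,w}
  n6: in={j,w} out=∅
  n7: in={a} out=∅
  n8: in=∅ out=∅

live-out(n2) = ["a"]

Answer: ["a"]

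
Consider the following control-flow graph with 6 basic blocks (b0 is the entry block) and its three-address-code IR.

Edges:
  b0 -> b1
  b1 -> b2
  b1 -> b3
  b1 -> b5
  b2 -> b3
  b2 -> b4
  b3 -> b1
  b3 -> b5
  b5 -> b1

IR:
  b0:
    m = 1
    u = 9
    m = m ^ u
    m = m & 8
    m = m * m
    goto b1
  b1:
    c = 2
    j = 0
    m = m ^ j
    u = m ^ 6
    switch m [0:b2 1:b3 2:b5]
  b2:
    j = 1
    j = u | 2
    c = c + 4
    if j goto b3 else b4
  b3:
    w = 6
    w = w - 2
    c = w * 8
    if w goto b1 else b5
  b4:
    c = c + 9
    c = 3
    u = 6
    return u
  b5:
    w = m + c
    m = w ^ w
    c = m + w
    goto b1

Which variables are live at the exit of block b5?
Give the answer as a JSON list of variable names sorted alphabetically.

def/use:
  b0: {m,u} / ∅
  b1: {c,j,m,u} / {m}
  b2: {c,j} / {c,u}
  b3: {c,w} / ∅
  b4: {c,u} / {c}
  b5: {c,m,w} / {c,m}

Backward fixpoint:
  b0: in=∅ out={m}
  b1: in={m} out={c,m,u}
  b2: in={c,m,u} out={c,m}
  b3: in={m} out={c,m}
  b4: in={c} out=∅
  b5: in={c,m} out={m}

live-out(b5) = ["m"]

Answer: ["m"]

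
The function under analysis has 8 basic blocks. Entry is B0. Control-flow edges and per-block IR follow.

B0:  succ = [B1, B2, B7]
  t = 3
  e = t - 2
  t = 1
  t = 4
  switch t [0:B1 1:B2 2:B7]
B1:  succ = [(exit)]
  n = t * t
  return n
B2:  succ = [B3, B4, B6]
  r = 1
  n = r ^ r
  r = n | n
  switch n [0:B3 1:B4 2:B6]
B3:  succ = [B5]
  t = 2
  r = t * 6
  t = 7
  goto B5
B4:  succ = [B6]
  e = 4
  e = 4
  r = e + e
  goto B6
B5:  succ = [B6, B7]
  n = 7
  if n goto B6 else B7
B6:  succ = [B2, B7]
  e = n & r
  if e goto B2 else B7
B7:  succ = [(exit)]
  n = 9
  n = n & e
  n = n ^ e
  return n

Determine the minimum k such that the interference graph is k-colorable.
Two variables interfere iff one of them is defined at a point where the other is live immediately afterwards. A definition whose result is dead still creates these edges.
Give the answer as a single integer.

Answer: 3

Derivation:
Block summaries:
  B0: def={e,t} ue=∅
  B1: def={n} ue={t}
  B2: def={n,r} ue=∅
  B3: def={r,t} ue=∅
  B4: def={e,r} ue=∅
  B5: def={n} ue=∅
  B6: def={e} ue={n,r}
  B7: def={n} ue={e}

Backward fixpoint:
  B0 li=∅ lo={e,t}
  B1 li={t} lo=∅
  B2 li={e} lo={e,n,r}
  B3 li={e} lo={e,r}
  B4 li={n} lo={n,r}
  B5 li={e,r} lo={e,n,r}
  B6 li={n,r} lo={e}
  B7 li={e} lo=∅

Conflict graph:
  e — {n,r,t}
  n — {e,r}
  r — {e,n,t}
  t — {e,r}

Colouring:
  lower bound: {e,n,r} mutually conflict ⇒ χ ≥ 3
  assign e→R0 n→R2 r→R1 t→R2 — no edge inside a register ⇒ χ ≤ 3
  χ = 3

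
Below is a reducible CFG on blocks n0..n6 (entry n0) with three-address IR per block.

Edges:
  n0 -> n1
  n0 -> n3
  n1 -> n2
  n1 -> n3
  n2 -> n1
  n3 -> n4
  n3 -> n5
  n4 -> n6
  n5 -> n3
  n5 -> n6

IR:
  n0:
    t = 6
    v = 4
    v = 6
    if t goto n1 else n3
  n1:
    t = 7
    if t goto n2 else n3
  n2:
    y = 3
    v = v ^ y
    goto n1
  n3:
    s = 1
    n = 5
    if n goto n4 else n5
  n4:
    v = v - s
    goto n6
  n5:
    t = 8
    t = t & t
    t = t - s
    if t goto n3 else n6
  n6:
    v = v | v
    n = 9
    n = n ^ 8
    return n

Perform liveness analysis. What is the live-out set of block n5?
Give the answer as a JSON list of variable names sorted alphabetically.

Answer: ["v"]

Working:
def/use:
  n0: def={t,v} ue=∅
  n1: def={t} ue=∅
  n2: def={v,y} ue={v}
  n3: def={n,s} ue=∅
  n4: def={v} ue={s,v}
  n5: def={t} ue={s}
  n6: def={n,v} ue={v}

Live sets:
  live n0: ∅→{v}
  live n1: {v}→{v}
  live n2: {v}→{v}
  live n3: {v}→{s,v}
  live n4: {s,v}→{v}
  live n5: {s,v}→{v}
  live n6: {v}→∅

live-out(n5) = ["v"]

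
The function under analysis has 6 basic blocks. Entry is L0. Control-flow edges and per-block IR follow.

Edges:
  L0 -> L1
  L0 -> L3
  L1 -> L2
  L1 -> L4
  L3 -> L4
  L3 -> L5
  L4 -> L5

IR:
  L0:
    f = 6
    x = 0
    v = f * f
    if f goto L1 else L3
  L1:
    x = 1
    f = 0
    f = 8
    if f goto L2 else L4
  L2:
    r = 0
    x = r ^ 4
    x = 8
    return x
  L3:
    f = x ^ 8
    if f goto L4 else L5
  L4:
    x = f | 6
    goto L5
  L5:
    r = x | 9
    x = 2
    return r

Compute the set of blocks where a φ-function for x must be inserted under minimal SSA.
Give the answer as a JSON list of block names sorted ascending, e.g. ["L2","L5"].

idom tree: L1←L0 L2←L1 L3←L0 L4←L0 L5←L0
Join-block Dom:
  L4: preds {L1,L3}: {L0,L1} ∩ {L0,L3} = {L0}; idom=L0
  L5: preds {L3,L4}: {L0,L3} ∩ {L0,L4} = {L0}; idom=L0

DF walk-up:
  L4←L1: walk L1 to L0
  L4←L3: walk L3 to L0
  L5←L3: walk L3 to L0
  L5←L4: walk L4 to L0
  DF(L0)=∅
  DF(L1)={L4}
  DF(L2)=∅
  DF(L3)={L4,L5}
  DF(L4)={L5}
  DF(L5)=∅

φ for x: defs {L0,L1,L2,L4,L5}
  DF⁺ = {L4,L5}

Answer: ["L4", "L5"]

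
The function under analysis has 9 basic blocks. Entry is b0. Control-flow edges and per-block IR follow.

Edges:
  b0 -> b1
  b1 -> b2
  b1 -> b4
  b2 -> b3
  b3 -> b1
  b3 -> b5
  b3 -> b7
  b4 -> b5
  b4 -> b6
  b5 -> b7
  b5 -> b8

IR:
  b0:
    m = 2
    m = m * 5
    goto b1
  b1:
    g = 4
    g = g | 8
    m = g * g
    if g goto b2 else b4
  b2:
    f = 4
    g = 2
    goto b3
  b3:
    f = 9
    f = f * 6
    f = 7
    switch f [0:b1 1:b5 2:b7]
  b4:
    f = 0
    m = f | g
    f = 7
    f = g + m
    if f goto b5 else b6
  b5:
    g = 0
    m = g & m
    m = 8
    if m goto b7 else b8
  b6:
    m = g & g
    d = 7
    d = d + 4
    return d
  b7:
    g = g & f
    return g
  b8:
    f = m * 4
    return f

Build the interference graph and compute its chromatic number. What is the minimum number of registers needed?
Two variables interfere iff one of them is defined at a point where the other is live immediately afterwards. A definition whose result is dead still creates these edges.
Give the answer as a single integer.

Answer: 3

Derivation:
Per-block:
  b0: def={m} ue=∅
  b1: def={g,m} ue=∅
  b2: def={f,g} ue=∅
  b3: def={f} ue=∅
  b4: def={f,m} ue={g}
  b5: def={g,m} ue={m}
  b6: def={d,m} ue={g}
  b7: def={g} ue={f,g}
  b8: def={f} ue={m}

Liveness:
  live b0: ∅→∅
  live b1: ∅→{g,m}
  live b2: {m}→{g,m}
  live b3: {g,m}→{f,g,m}
  live b4: {g}→{f,g,m}
  live b5: {f,m}→{f,g,m}
  live b6: {g}→∅
  live b7: {f,g}→∅
  live b8: {m}→∅

Interference:
  d: ∅
  f: {g,m}
  g: {f,m}
  m: {f,g}

Chromatic number:
  clique {f,g,m} ⇒ need ≥ 3
  3-colouring: c0={d,f}  c1={g}  c2={m}
  χ = 3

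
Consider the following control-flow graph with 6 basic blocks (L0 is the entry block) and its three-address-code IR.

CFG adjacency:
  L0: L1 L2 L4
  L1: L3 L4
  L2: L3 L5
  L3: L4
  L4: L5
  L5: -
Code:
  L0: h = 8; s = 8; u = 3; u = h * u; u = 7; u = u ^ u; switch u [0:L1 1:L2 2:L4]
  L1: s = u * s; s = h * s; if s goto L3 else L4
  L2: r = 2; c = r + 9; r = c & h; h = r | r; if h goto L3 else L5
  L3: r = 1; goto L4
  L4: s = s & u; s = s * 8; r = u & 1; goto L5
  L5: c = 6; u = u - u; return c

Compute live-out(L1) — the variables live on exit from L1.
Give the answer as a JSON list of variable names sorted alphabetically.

Per-block:
  L0: def={h,s,u} ue=∅
  L1: def={s} ue={h,s,u}
  L2: def={c,h,r} ue={h}
  L3: def={r} ue=∅
  L4: def={r,s} ue={s,u}
  L5: def={c,u} ue={u}

Backward fixpoint:
  L0: in=∅ out={h,s,u}
  L1: in={h,s,u} out={s,u}
  L2: in={h,s,u} out={s,u}
  L3: in={s,u} out={s,u}
  L4: in={s,u} out={u}
  L5: in={u} out=∅

live-out(L1) = ["s", "u"]

Answer: ["s", "u"]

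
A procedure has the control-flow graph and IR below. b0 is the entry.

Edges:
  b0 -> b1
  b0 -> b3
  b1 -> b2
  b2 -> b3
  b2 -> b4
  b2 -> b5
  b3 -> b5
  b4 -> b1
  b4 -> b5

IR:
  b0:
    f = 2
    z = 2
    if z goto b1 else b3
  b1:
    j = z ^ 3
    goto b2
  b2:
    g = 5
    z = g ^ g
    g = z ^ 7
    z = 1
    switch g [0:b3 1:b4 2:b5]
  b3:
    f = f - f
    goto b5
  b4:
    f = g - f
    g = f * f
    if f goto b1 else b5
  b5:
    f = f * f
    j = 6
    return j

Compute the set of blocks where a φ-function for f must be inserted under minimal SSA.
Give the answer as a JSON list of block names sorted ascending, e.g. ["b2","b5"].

idom tree: b1←b0 b2←b1 b3←b0 b4←b2 b5←b0
Join-block Dom:
  b1: preds {b0,b4}: {b0} ∩ {b0,b1,b2,b4} = {b0}; idom=b0
  b3: preds {b0,b2}: {b0} ∩ {b0,b1,b2} = {b0}; idom=b0
  b5: preds {b2,b3,b4}: {b0,b1,b2} ∩ {b0,b3} ∩ {b0,b1,b2,b4} = {b0}; idom=b0

DF walk-up:
  b1←b0: walk · to b0
  b1←b4: walk b4→b2→b1 to b0
  b3←b0: walk · to b0
  b3←b2: walk b2→b1 to b0
  b5←b2: walk b2→b1 to b0
  b5←b3: walk b3 to b0
  b5←b4: walk b4→b2→b1 to b0
  b0: DF=∅
  b1: DF={b1,b3,b5}
  b2: DF={b1,b3,b5}
  b3: DF={b5}
  b4: DF={b1,b5}
  b5: DF=∅

φ for f: defs {b0,b3,b4,b5}
  DF⁺ = {b1,b3,b5}

Answer: ["b1", "b3", "b5"]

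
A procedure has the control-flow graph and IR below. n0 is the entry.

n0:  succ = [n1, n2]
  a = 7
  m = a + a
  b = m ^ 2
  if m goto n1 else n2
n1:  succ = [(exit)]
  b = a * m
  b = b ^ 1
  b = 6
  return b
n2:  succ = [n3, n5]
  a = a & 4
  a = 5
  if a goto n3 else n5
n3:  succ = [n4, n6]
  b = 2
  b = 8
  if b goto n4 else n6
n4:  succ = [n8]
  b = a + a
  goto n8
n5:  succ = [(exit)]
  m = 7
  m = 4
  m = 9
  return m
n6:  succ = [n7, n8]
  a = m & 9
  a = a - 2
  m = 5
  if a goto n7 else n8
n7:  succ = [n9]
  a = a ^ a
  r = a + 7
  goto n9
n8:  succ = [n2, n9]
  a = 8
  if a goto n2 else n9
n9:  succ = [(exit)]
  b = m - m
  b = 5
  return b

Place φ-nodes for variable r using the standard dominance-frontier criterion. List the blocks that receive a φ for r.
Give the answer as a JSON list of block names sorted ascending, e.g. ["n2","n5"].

idom tree: n1←n0 n2←n0 n3←n2 n4←n3 n5←n2 n6←n3 n7←n6 n8←n3 n9←n3
Join-block Dom:
  n2: preds {n0,n8}: {n0} ∩ {n0,n2,n3,n8} = {n0}; idom=n0
  n8: preds {n4,n6}: {n0,n2,n3,n4} ∩ {n0,n2,n3,n6} = {n0,n2,n3}; idom=n3
  n9: preds {n7,n8}: {n0,n2,n3,n6,n7} ∩ {n0,n2,n3,n8} = {n0,n2,n3}; idom=n3

Frontier:
  n2←n0: walk · to n0
  n2←n8: walk n8→n3→n2 to n0
  n8←n4: walk n4 to n3
  n8←n6: walk n6 to n3
  n9←n7: walk n7→n6 to n3
  n9←n8: walk n8 to n3
  n0 → ∅
  n1 → ∅
  n2 → {n2}
  n3 → {n2}
  n4 → {n8}
  n5 → ∅
  n6 → {n8,n9}
  n7 → {n9}
  n8 → {n2,n9}
  n9 → ∅

φ for r: defs {n7}
  DF⁺ = {n9}

Answer: ["n9"]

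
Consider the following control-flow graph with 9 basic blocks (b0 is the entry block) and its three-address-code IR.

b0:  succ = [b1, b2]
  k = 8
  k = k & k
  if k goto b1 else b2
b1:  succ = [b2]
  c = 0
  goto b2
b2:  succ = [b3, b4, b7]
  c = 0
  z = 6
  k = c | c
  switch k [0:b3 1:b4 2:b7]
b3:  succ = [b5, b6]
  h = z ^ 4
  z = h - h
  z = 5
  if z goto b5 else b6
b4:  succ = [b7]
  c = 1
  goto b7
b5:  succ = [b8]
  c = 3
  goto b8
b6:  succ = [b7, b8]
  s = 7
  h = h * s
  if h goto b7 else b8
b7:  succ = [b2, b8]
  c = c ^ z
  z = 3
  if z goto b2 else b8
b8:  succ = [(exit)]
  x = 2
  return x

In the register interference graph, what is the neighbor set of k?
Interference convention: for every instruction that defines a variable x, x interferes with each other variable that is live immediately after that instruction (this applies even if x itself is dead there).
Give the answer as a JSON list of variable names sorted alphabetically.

Answer: ["c", "z"]

Analysis:
Block summaries:
  b0 def {k} use ∅
  b1 def {c} use ∅
  b2 def {c,k,z} use ∅
  b3 def {h,z} use {z}
  b4 def {c} use ∅
  b5 def {c} use ∅
  b6 def {h,s} use {h}
  b7 def {c,z} use {c,z}
  b8 def {x} use ∅

Backward fixpoint:
  b0 li=∅ lo=∅
  b1 li=∅ lo=∅
  b2 li=∅ lo={c,z}
  b3 li={c,z} lo={c,h,z}
  b4 li={z} lo={c,z}
  b5 li=∅ lo=∅
  b6 li={c,h,z} lo={c,z}
  b7 li={c,z} lo=∅
  b8 li=∅ lo=∅

Interference:
  c: {h,k,s,z}
  h: {c,s,z}
  k: {c,z}
  s: {c,h,z}
  x: ∅
  z: {c,h,k,s}

N(k) = ["c", "z"]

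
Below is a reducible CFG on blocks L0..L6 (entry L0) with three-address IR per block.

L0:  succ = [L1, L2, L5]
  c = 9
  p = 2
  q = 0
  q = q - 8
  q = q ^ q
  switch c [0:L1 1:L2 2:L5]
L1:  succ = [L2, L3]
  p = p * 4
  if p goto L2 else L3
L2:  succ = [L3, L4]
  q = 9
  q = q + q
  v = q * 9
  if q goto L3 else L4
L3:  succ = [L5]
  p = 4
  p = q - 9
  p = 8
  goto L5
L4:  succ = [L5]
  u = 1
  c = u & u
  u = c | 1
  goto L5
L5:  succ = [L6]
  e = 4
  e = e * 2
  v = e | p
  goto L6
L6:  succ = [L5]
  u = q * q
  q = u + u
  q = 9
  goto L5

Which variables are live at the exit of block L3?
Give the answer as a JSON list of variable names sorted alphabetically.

Answer: ["p", "q"]

Working:
Block summaries:
  L0: def={c,p,q} ue=∅
  L1: def={p} ue={p}
  L2: def={q,v} ue=∅
  L3: def={p} ue={q}
  L4: def={c,u} ue=∅
  L5: def={e,v} ue={p}
  L6: def={q,u} ue={q}

Live sets:
  live L0: ∅→{p,q}
  live L1: {p,q}→{p,q}
  live L2: {p}→{p,q}
  live L3: {q}→{p,q}
  live L4: {p,q}→{p,q}
  live L5: {p,q}→{p,q}
  live L6: {p,q}→{p,q}

live-out(L3) = ["p", "q"]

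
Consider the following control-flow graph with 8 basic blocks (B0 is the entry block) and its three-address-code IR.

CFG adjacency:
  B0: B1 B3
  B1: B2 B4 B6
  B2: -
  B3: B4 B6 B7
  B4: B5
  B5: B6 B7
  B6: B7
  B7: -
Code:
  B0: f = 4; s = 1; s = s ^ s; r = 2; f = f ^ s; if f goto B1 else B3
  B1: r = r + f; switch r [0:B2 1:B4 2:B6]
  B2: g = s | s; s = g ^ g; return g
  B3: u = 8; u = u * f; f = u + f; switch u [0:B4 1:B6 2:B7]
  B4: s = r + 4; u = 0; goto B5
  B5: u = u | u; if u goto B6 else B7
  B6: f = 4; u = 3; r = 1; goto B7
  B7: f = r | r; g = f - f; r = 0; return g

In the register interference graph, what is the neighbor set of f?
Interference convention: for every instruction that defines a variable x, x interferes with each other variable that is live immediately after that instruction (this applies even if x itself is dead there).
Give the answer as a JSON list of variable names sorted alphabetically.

def/use:
  B0: {f,r,s} / ∅
  B1: {r} / {f,r}
  B2: {g,s} / {s}
  B3: {f,u} / {f}
  B4: {s,u} / {r}
  B5: {u} / {u}
  B6: {f,r,u} / ∅
  B7: {f,g,r} / {r}

Live sets:
  B0 li=∅ lo={f,r,s}
  B1 li={f,r,s} lo={r,s}
  B2 li={s} lo=∅
  B3 li={f,r} lo={r}
  B4 li={r} lo={r,u}
  B5 li={r,u} lo={r}
  B6 li=∅ lo={r}
  B7 li={r} lo=∅

Interfere edges:
  f — {r,s,u}
  g — {r,s}
  r — {f,g,s,u}
  s — {f,g,r}
  u — {f,r}

N(f) = ["r", "s", "u"]

Answer: ["r", "s", "u"]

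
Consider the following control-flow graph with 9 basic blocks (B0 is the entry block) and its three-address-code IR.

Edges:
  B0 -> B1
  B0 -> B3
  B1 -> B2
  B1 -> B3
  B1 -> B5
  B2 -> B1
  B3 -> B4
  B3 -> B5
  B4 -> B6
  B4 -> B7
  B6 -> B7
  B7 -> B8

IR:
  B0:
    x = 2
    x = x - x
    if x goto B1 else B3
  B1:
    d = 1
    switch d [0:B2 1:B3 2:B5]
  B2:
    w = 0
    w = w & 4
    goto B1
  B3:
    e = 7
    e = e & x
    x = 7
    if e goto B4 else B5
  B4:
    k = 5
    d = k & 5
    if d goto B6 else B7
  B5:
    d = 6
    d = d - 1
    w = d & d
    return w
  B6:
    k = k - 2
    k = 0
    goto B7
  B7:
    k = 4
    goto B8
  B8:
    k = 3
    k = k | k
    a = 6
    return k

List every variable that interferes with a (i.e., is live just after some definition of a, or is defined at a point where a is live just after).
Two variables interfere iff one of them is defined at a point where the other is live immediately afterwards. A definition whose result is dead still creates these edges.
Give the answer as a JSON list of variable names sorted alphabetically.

def/use:
  B0 def {x} use ∅
  B1 def {d} use ∅
  B2 def {w} use ∅
  B3 def {e,x} use {x}
  B4 def {d,k} use ∅
  B5 def {d,w} use ∅
  B6 def {k} use {k}
  B7 def {k} use ∅
  B8 def {a,k} use ∅

Liveness:
  live B0: ∅→{x}
  live B1: {x}→{x}
  live B2: {x}→{x}
  live B3: {x}→∅
  live B4: ∅→{k}
  live B5: ∅→∅
  live B6: {k}→∅
  live B7: ∅→∅
  live B8: ∅→∅

Interference:
  a↔{k}
  d↔{k,x}
  e↔{x}
  k↔{a,d}
  w↔{x}
  x↔{d,e,w}

N(a) = ["k"]

Answer: ["k"]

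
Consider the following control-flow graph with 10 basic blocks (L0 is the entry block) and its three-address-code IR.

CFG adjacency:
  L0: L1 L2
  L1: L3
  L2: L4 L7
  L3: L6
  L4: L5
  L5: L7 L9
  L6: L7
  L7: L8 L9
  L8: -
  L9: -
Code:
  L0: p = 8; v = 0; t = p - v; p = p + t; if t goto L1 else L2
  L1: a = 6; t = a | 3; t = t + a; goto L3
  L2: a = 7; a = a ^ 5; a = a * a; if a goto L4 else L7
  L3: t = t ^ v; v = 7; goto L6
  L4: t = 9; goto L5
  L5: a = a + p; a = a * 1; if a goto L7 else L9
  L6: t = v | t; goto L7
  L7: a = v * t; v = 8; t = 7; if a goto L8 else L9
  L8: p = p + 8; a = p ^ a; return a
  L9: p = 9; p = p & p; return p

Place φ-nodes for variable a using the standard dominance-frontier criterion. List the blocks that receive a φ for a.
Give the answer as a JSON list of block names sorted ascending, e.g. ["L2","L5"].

Answer: ["L7", "L9"]

Derivation:
idom tree: L1←L0 L2←L0 L3←L1 L4←L2 L5←L4 L6←L3 L7←L0 L8←L7 L9←L0
Dom∩ at merges:
  L7: preds {L2,L5,L6}: {L0,L2} ∩ {L0,L2,L4,L5} ∩ {L0,L1,L3,L6} = {L0}; idom=L0
  L9: preds {L5,L7}: {L0,L2,L4,L5} ∩ {L0,L7} = {L0}; idom=L0

Frontier:
  join L7 pred L2: L2 stop@L0
  join L7 pred L5: L5→L4→L2 stop@L0
  join L7 pred L6: L6→L3→L1 stop@L0
  join L9 pred L5: L5→L4→L2 stop@L0
  join L9 pred L7: L7 stop@L0
  DF(L0)=∅
  DF(L1)={L7}
  DF(L2)={L7,L9}
  DF(L3)={L7}
  DF(L4)={L7,L9}
  DF(L5)={L7,L9}
  DF(L6)={L7}
  DF(L7)={L9}
  DF(L8)=∅
  DF(L9)=∅

φ for a: defs {L1,L2,L5,L7,L8}
  DF⁺ = {L7,L9}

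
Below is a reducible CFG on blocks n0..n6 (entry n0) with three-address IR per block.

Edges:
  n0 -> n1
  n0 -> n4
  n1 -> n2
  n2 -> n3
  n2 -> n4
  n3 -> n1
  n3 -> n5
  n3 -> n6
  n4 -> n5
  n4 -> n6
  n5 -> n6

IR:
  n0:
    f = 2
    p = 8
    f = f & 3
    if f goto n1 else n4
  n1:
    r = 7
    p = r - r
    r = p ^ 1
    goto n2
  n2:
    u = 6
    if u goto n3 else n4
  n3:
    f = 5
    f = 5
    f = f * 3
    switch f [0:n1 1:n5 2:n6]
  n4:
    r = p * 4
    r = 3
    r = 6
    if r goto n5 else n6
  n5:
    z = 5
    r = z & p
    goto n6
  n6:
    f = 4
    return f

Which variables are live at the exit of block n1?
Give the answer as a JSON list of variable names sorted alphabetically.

def/use:
  n0: def={f,p} ue=∅
  n1: def={p,r} ue=∅
  n2: def={u} ue=∅
  n3: def={f} ue=∅
  n4: def={r} ue={p}
  n5: def={r,z} ue={p}
  n6: def={f} ue=∅

Backward fixpoint:
  live n0: ∅→{p}
  live n1: ∅→{p}
  live n2: {p}→{p}
  live n3: {p}→{p}
  live n4: {p}→{p}
  live n5: {p}→∅
  live n6: ∅→∅

live-out(n1) = ["p"]

Answer: ["p"]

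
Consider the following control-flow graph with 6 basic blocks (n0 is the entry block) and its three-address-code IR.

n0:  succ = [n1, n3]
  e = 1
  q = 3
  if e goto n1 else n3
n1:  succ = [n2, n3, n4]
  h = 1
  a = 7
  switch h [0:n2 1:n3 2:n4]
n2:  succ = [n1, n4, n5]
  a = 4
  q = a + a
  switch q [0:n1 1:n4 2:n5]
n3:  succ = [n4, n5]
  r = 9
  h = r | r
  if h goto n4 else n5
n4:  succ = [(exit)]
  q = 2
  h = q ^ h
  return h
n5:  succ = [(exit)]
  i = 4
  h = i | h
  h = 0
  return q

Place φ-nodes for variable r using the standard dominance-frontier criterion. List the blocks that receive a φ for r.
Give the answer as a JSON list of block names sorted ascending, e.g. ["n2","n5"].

idom tree: n1←n0 n2←n1 n3←n0 n4←n0 n5←n0
Join-block Dom:
  n1: preds {n0,n2}: {n0} ∩ {n0,n1,n2} = {n0}; idom=n0
  n3: preds {n0,n1}: {n0} ∩ {n0,n1} = {n0}; idom=n0
  n4: preds {n1,n2,n3}: {n0,n1} ∩ {n0,n1,n2} ∩ {n0,n3} = {n0}; idom=n0
  n5: preds {n2,n3}: {n0,n1,n2} ∩ {n0,n3} = {n0}; idom=n0

DF walk-up:
  n1←n0: walk · to n0
  n1←n2: walk n2→n1 to n0
  n3←n0: walk · to n0
  n3←n1: walk n1 to n0
  n4←n1: walk n1 to n0
  n4←n2: walk n2→n1 to n0
  n4←n3: walk n3 to n0
  n5←n2: walk n2→n1 to n0
  n5←n3: walk n3 to n0
  n0 → ∅
  n1 → {n1,n3,n4,n5}
  n2 → {n1,n4,n5}
  n3 → {n4,n5}
  n4 → ∅
  n5 → ∅

φ for r: defs {n3}
  DF⁺ = {n4,n5}

Answer: ["n4", "n5"]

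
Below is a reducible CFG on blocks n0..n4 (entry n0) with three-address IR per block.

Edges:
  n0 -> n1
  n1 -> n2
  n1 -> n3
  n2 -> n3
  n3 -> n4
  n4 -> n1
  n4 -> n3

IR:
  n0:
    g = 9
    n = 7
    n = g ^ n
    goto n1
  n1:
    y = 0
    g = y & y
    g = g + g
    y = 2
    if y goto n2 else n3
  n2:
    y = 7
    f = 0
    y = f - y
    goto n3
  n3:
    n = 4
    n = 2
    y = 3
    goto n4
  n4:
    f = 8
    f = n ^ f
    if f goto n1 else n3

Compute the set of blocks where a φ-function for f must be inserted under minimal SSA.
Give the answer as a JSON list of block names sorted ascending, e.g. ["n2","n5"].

idom tree: n1←n0 n2←n1 n3←n1 n4←n3
Dom at joins:
  n1: preds {n0,n4}: {n0} ∩ {n0,n1,n3,n4} = {n0}; idom=n0
  n3: preds {n1,n2,n4}: {n0,n1} ∩ {n0,n1,n2} ∩ {n0,n1,n3,n4} = {n0,n1}; idom=n1

DF walk-up:
  n1←n0: walk · to n0
  n1←n4: walk n4→n3→n1 to n0
  n3←n1: walk · to n1
  n3←n2: walk n2 to n1
  n3←n4: walk n4→n3 to n1
  n0: DF=∅
  n1: DF={n1}
  n2: DF={n3}
  n3: DF={n1,n3}
  n4: DF={n1,n3}

φ for f: defs {n2,n4}
  DF⁺ = {n1,n3}

Answer: ["n1", "n3"]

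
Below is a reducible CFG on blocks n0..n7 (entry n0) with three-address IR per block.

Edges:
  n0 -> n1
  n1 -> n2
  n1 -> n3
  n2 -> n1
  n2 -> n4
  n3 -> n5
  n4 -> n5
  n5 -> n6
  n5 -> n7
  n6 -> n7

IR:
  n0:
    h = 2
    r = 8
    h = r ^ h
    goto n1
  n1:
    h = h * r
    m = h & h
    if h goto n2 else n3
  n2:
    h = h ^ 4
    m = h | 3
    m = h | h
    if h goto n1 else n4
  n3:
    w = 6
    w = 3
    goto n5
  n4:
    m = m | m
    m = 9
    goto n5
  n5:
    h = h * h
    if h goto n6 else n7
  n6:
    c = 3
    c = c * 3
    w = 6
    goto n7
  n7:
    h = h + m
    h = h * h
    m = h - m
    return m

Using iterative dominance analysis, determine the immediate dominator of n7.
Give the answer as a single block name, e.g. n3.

idom tree: n1←n0 n2←n1 n3←n1 n4←n2 n5←n1 n6←n5 n7←n5
Dom at joins:
  n1: preds {n0,n2}: {n0} ∩ {n0,n1,n2} = {n0}; idom=n0
  n5: preds {n3,n4}: {n0,n1,n3} ∩ {n0,n1,n2,n4} = {n0,n1}; idom=n1
  n7: preds {n5,n6}: {n0,n1,n5} ∩ {n0,n1,n5,n6} = {n0,n1,n5}; idom=n5

idom(n7) = n5

Answer: n5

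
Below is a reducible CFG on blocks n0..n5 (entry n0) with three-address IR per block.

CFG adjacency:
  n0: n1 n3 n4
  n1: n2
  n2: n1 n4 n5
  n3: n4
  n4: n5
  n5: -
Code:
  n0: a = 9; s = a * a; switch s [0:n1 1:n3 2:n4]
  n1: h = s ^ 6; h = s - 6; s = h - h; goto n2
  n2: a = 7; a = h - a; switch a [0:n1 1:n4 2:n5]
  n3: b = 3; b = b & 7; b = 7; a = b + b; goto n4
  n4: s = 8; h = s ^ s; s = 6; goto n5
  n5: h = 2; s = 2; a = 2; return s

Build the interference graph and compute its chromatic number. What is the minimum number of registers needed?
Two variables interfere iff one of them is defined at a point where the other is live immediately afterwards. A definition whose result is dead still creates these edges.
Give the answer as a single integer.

def/use:
  n0: def={a,s} ue=∅
  n1: def={h,s} ue={s}
  n2: def={a} ue={h}
  n3: def={a,b} ue=∅
  n4: def={h,s} ue=∅
  n5: def={a,h,s} ue=∅

Backward fixpoint:
  n0 li=∅ lo={s}
  n1 li={s} lo={h,s}
  n2 li={h,s} lo={s}
  n3 li=∅ lo=∅
  n4 li=∅ lo=∅
  n5 li=∅ lo=∅

Interference:
  a — {h,s}
  b — ∅
  h — {a,s}
  s — {a,h}

Registers:
  lower bound: {a,h,s} mutually conflict ⇒ χ ≥ 3
  assign a→R0 b→R0 h→R1 s→R2 — no edge inside a register ⇒ χ ≤ 3
  χ = 3

Answer: 3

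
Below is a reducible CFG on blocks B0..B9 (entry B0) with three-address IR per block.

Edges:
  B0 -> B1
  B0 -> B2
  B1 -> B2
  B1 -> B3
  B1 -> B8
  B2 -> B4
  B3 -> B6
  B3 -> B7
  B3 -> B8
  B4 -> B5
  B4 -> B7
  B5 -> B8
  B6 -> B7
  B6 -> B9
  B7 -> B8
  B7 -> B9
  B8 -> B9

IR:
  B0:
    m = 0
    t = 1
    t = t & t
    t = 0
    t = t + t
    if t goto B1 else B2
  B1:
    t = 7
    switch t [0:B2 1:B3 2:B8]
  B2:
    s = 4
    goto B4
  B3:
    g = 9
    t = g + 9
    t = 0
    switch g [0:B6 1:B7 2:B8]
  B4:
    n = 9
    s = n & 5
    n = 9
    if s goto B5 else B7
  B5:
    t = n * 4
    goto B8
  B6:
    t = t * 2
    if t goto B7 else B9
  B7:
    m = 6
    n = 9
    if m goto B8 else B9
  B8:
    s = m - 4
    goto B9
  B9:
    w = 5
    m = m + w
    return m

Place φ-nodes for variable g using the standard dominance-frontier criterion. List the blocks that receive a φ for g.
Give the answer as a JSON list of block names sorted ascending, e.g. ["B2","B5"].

idom tree: B1←B0 B2←B0 B3←B1 B4←B2 B5←B4 B6←B3 B7←B0 B8←B0 B9←B0
Dom∩ at merges:
  B2: preds {B0,B1}: {B0} ∩ {B0,B1} = {B0}; idom=B0
  B7: preds {B3,B4,B6}: {B0,B1,B3} ∩ {B0,B2,B4} ∩ {B0,B1,B3,B6} = {B0}; idom=B0
  B8: preds {B1,B3,B5,B7}: {B0,B1} ∩ {B0,B1,B3} ∩ {B0,B2,B4,B5} ∩ {B0,B7} = {B0}; idom=B0
  B9: preds {B6,B7,B8}: {B0,B1,B3,B6} ∩ {B0,B7} ∩ {B0,B8} = {B0}; idom=B0

DF walk-up:
  join B2 pred B0: · stop@B0
  join B2 pred B1: B1 stop@B0
  join B7 pred B3: B3→B1 stop@B0
  join B7 pred B4: B4→B2 stop@B0
  join B7 pred B6: B6→B3→B1 stop@B0
  join B8 pred B1: B1 stop@B0
  join B8 pred B3: B3→B1 stop@B0
  join B8 pred B5: B5→B4→B2 stop@B0
  join B8 pred B7: B7 stop@B0
  join B9 pred B6: B6→B3→B1 stop@B0
  join B9 pred B7: B7 stop@B0
  join B9 pred B8: B8 stop@B0
  DF(B0)=∅
  DF(B1)={B2,B7,B8,B9}
  DF(B2)={B7,B8}
  DF(B3)={B7,B8,B9}
  DF(B4)={B7,B8}
  DF(B5)={B8}
  DF(B6)={B7,B9}
  DF(B7)={B8,B9}
  DF(B8)={B9}
  DF(B9)=∅

φ for g: defs {B3}
  DF⁺ = {B7,B8,B9}

Answer: ["B7", "B8", "B9"]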